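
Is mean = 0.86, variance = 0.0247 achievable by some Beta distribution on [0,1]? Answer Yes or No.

Yes

A Beta with mean μ has variance μ(1−μ)/(α+β+1) < μ(1−μ).
Here μ(1−μ) = 0.86×0.14 = 0.1204, and 0.0247 < 0.1204.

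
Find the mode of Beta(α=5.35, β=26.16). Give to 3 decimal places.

With α,β > 1, mode = (α−1)/(α+β−2) = 4.35/29.51 = 0.147.

0.147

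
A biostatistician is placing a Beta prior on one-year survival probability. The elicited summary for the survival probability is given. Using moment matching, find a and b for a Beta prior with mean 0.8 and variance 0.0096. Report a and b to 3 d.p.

a = 12.533, b = 3.133

By moment matching, a+b = μ(1−μ)/σ² − 1 = (0.8·0.2)/0.0096 − 1 = 16.6667 − 1 = 15.6667.
Since a/(a+b) = μ, a = 0.8·15.6667 = 12.533 and b = 0.2·15.6667 = 3.133.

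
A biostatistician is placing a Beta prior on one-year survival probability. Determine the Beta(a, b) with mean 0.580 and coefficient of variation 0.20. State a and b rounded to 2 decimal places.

a = 9.92, b = 7.18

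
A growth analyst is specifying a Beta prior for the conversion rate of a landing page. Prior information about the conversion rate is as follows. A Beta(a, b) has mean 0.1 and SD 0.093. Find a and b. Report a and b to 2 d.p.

a = 0.94, b = 8.47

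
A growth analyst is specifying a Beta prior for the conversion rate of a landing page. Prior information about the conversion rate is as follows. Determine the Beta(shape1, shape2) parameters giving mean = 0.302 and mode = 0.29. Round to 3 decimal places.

shape1 = 10.570, shape2 = 24.430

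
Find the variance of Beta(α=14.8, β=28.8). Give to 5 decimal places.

0.00503

μ = 14.8/43.6 = 0.339450; Var = μ(1−μ)/(α+β+1) = 0.2242236/44.6 = 0.00503.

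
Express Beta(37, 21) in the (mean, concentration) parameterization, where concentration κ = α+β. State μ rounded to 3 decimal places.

κ = α+β = 37+21 = 58; μ = α/κ = 37/58 = 0.638.

μ = 0.638, κ = 58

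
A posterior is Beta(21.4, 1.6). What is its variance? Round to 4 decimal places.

Var = αβ/[(α+β)²(α+β+1)] = (21.4×1.6)/(23.0²×24.0) = 34.24/12696.000 = 0.0027.

0.0027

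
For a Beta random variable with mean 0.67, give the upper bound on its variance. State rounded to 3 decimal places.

For fixed mean μ the Beta variance is μ(1−μ)/(α+β+1), increasing as α+β decreases.
Its least upper bound (not attained) is μ(1−μ) = 0.67·0.33 = 0.221.

0.221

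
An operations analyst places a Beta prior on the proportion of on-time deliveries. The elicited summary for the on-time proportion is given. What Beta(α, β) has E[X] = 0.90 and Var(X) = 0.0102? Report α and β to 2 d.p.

By moment matching, α+β = μ(1−μ)/σ² − 1 = (0.90·0.10)/0.0102 − 1 = 8.8235 − 1 = 7.8235.
Since α/(α+β) = μ, α = 0.90·7.8235 = 7.04 and β = 0.10·7.8235 = 0.78.

α = 7.04, β = 0.78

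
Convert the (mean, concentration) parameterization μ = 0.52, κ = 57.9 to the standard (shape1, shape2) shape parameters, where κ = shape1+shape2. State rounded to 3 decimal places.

shape1 = μκ = 0.52×57.9 = 30.108 and shape2 = (1−μ)κ = 0.48×57.9 = 27.792.

shape1 = 30.108, shape2 = 27.792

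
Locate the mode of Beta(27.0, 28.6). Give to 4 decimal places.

0.4851

With α,β > 1, mode = (α−1)/(α+β−2) = 26.0/53.6 = 0.4851.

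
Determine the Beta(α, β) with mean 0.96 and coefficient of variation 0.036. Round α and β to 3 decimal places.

α = 29.904, β = 1.246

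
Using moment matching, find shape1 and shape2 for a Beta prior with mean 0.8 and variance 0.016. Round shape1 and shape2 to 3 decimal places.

Let s = shape1+shape2. The Beta variance is μ(1−μ)/(s+1).
So s+1 = μ(1−μ)/σ² = (0.8×0.2)/0.016 = 0.16/0.016 = 10.0000, giving s = 9.0000.
Then shape1 = μs = 0.8×9.0000 = 7.200 and shape2 = (1−μ)s = 0.2×9.0000 = 1.800.

shape1 = 7.200, shape2 = 1.800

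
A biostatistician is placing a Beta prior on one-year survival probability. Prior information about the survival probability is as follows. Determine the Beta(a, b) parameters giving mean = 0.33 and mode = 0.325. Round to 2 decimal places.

Let s = a+b. Mean gives a = μs = 0.33s; mode gives (a−1)/(s−2) = 0.325.
Substituting: 0.33s − 1 = 0.325(s−2) = 0.325s − 0.650, so 0.005s = 0.350 and s = 70.0000.
Then a = 0.33×70.0000 = 23.10 and b = s−a = 46.90.

a = 23.10, b = 46.90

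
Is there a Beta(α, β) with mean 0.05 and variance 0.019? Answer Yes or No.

For any Beta, Var(X) < E[X]·(1−E[X]).
Here μ(1−μ) = 0.05×0.95 = 0.0475, and 0.019 < 0.0475.

Yes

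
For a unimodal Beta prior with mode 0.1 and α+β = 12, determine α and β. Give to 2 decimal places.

For α,β>1 the mode is (α−1)/(α+β−2), so α = mode·(κ−2)+1 = 0.1×10+1 = 2.00.
And β = (1−mode)·(κ−2)+1 = 0.9×10+1 = 10.00.

α = 2.00, β = 10.00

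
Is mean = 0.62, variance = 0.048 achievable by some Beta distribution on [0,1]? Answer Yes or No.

For any Beta, Var(X) < E[X]·(1−E[X]).
Here μ(1−μ) = 0.62×0.38 = 0.2356, and 0.048 < 0.2356.

Yes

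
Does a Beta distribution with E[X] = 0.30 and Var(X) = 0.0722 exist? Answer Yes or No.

Yes

A Beta with mean μ has variance μ(1−μ)/(α+β+1) < μ(1−μ).
Here μ(1−μ) = 0.30×0.70 = 0.2100, and 0.0722 < 0.2100.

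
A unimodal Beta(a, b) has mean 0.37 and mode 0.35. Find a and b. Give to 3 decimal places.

a = 5.550, b = 9.450

With s = a+b: μ = a/s and mode = (a−1)/(s−2). Eliminating a = μs,
μs − 1 = m(s−2) ⇒ s(μ−m) = 1−2m ⇒ s = 0.30/0.02 = 15.0000.
So a = μs = 5.550, b = (1−μ)s = 9.450.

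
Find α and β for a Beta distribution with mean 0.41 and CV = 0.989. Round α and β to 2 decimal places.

σ = CV·μ = 0.989×0.41 = 0.40549, so σ² = 0.164422.
s+1 = μ(1−μ)/σ² = 0.2419/0.164422 = 1.4712, so s = α+β = 0.4712.
α = μs = 0.19, β = (1−μ)s = 0.28.

α = 0.19, β = 0.28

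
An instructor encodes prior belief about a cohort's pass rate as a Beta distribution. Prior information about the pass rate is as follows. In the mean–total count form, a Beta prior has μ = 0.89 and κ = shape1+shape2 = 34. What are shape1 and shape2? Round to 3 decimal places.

Split κ in proportion μ : (1−μ): shape1 = 0.89·34 = 30.260, shape2 = 34 − 30.260 = 3.740.

shape1 = 30.260, shape2 = 3.740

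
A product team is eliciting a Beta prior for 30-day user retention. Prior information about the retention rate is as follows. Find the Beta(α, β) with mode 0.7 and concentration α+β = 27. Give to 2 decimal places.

For α,β>1 the mode is (α−1)/(α+β−2), so α = mode·(κ−2)+1 = 0.7×25+1 = 18.50.
And β = (1−mode)·(κ−2)+1 = 0.3×25+1 = 8.50.

α = 18.50, β = 8.50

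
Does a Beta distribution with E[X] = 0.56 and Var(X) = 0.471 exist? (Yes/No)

For any Beta, Var(X) < E[X]·(1−E[X]).
Here μ(1−μ) = 0.56×0.44 = 0.2464, and 0.471 ≥ 0.2464.

No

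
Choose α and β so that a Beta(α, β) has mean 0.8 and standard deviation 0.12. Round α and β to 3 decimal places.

First σ² = 0.0144. Setting α = μn, β = (1−μ)n with n = α+β,
μ(1−μ)/(n+1) = 0.0144 ⇒ n+1 = 0.16/0.0144 = 11.1111 ⇒ n = 10.1111.
Hence α = 0.8×10.1111 = 8.089, β = 0.2×10.1111 = 2.022.

α = 8.089, β = 2.022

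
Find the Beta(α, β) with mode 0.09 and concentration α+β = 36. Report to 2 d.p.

α = 4.06, β = 31.94

For α,β>1 the mode is (α−1)/(α+β−2), so α = mode·(κ−2)+1 = 0.09×34+1 = 4.06.
And β = (1−mode)·(κ−2)+1 = 0.91×34+1 = 31.94.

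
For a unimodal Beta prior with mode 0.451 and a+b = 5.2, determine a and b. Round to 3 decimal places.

a = 2.443, b = 2.757

Since the density peak of Beta(a,b) is at (a−1)/(a+b−2),
a = 1 + 0.451(5.2−2) = 2.443 and b = 5.2 − 2.443 = 2.757.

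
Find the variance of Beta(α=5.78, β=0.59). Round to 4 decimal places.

0.0114

μ = 5.78/6.37 = 0.907378; Var = μ(1−μ)/(α+β+1) = 0.0840429/7.37 = 0.0114.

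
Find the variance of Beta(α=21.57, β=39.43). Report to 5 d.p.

0.00369

μ = 21.57/61.00 = 0.353607; Var = μ(1−μ)/(α+β+1) = 0.2285690/62.00 = 0.00369.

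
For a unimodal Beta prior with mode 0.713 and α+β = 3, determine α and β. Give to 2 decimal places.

Since the density peak of Beta(α,β) is at (α−1)/(α+β−2),
α = 1 + 0.713(3−2) = 1.71 and β = 3 − 1.71 = 1.29.

α = 1.71, β = 1.29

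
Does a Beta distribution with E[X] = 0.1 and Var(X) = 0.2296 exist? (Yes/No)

No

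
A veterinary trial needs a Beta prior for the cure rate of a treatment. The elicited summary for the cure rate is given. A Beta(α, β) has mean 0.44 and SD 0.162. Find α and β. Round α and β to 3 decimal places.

Variance = 0.162² = 0.026244. The moment-matching identity α+β = μ(1−μ)/Var − 1 gives
α+β = 0.2464/0.026244 − 1 = 8.3888, so α = μ·8.3888 = 3.691 and β = (1−μ)·8.3888 = 4.698.

α = 3.691, β = 4.698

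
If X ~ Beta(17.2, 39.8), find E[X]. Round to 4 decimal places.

0.3018

The Beta mean is α/(α+β) = 17.2/(17.2+39.8) = 0.3018.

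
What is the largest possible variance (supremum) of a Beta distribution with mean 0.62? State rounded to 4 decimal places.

For fixed mean μ the Beta variance is μ(1−μ)/(α+β+1), increasing as α+β decreases.
Its least upper bound (not attained) is μ(1−μ) = 0.62·0.38 = 0.2356.

0.2356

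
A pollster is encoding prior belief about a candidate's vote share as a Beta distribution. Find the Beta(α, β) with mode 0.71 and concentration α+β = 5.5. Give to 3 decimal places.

For α,β>1 the mode is (α−1)/(α+β−2), so α = mode·(κ−2)+1 = 0.71×3.5+1 = 3.485.
And β = (1−mode)·(κ−2)+1 = 0.29×3.5+1 = 2.015.

α = 3.485, β = 2.015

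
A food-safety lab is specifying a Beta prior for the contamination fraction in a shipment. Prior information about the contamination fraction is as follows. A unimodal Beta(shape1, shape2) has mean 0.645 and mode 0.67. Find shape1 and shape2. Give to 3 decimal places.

shape1 = 8.772, shape2 = 4.828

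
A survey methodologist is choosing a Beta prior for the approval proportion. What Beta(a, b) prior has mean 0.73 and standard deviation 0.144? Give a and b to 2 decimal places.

a = 6.21, b = 2.30

σ² = 0.144² = 0.020736.
With s = a+b, Var = μ(1−μ)/(s+1), so s+1 = (0.73×0.27)/0.020736 = 9.5052 and s = 8.5052.
a = μs = 6.21, b = (1−μ)s = 2.30.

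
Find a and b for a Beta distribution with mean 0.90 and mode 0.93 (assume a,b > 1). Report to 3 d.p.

a = 25.800, b = 2.867

With s = a+b: μ = a/s and mode = (a−1)/(s−2). Eliminating a = μs,
μs − 1 = m(s−2) ⇒ s(μ−m) = 1−2m ⇒ s = -0.86/-0.03 = 28.6667.
So a = μs = 25.800, b = (1−μ)s = 2.867.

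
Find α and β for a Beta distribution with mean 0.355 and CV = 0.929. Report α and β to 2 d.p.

α = 0.39, β = 0.71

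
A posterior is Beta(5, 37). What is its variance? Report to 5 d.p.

μ = 5/42 = 0.119048; Var = μ(1−μ)/(α+β+1) = 0.1048753/43 = 0.00244.

0.00244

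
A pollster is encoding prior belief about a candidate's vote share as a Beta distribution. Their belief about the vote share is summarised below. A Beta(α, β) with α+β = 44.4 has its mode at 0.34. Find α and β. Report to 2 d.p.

Mode = (α−1)/(κ−2) with κ = α+β, so α−1 = 0.34·42.4 = 14.42.
α = 15.42; β = κ − α = 28.98.

α = 15.42, β = 28.98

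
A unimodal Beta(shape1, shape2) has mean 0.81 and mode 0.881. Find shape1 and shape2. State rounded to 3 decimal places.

shape1 = 8.693, shape2 = 2.039

Let s = shape1+shape2. Mean gives shape1 = μs = 0.81s; mode gives (shape1−1)/(s−2) = 0.881.
Substituting: 0.81s − 1 = 0.881(s−2) = 0.881s − 1.762, so -0.071s = -0.762 and s = 10.7324.
Then shape1 = 0.81×10.7324 = 8.693 and shape2 = s−shape1 = 2.039.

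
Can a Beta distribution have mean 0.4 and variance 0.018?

A Beta with mean μ has variance μ(1−μ)/(α+β+1) < μ(1−μ).
Here μ(1−μ) = 0.4×0.6 = 0.24, and 0.018 < 0.24.

Yes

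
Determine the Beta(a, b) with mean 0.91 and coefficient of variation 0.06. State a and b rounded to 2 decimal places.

σ = CV·μ = 0.06×0.91 = 0.05460, so σ² = 0.002981.
s+1 = μ(1−μ)/σ² = 0.0819/0.002981 = 27.4725, so s = a+b = 26.4725.
a = μs = 24.09, b = (1−μ)s = 2.38.

a = 24.09, b = 2.38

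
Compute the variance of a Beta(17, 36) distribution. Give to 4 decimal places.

0.0040

μ = 17/53 = 0.320755; Var = μ(1−μ)/(α+β+1) = 0.2178711/54 = 0.0040.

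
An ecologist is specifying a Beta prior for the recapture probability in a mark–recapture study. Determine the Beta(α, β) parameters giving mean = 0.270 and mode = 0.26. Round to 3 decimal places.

α = 12.960, β = 35.040

Let s = α+β. Mean gives α = μs = 0.270s; mode gives (α−1)/(s−2) = 0.26.
Substituting: 0.270s − 1 = 0.26(s−2) = 0.26s − 0.52, so 0.010s = 0.48 and s = 48.0000.
Then α = 0.270×48.0000 = 12.960 and β = s−α = 35.040.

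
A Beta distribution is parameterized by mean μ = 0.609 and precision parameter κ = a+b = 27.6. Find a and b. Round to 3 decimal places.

a = 16.808, b = 10.792

a = μκ = 0.609×27.6 = 16.808 and b = (1−μ)κ = 0.391×27.6 = 10.792.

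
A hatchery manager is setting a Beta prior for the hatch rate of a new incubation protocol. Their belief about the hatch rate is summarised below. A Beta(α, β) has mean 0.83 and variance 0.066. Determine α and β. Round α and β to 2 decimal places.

Let s = α+β. The Beta variance is μ(1−μ)/(s+1).
So s+1 = μ(1−μ)/σ² = (0.83×0.17)/0.066 = 0.1411/0.066 = 2.1379, giving s = 1.1379.
Then α = μs = 0.83×1.1379 = 0.94 and β = (1−μ)s = 0.17×1.1379 = 0.19.

α = 0.94, β = 0.19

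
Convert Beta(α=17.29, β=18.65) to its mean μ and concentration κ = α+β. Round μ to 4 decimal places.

κ = α+β = 17.29+18.65 = 35.94; μ = α/κ = 17.29/35.94 = 0.4811.

μ = 0.4811, κ = 35.94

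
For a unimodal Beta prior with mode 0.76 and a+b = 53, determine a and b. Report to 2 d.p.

Since the density peak of Beta(a,b) is at (a−1)/(a+b−2),
a = 1 + 0.76(53−2) = 39.76 and b = 53 − 39.76 = 13.24.

a = 39.76, b = 13.24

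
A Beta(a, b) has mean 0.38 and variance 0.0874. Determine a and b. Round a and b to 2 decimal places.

a = 0.64, b = 1.05

By moment matching, a+b = μ(1−μ)/σ² − 1 = (0.38·0.62)/0.0874 − 1 = 2.6957 − 1 = 1.6957.
Since a/(a+b) = μ, a = 0.38·1.6957 = 0.64 and b = 0.62·1.6957 = 1.05.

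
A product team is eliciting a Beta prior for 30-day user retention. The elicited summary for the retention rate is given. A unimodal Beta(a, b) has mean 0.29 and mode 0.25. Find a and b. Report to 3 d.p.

Let s = a+b. Mean gives a = μs = 0.29s; mode gives (a−1)/(s−2) = 0.25.
Substituting: 0.29s − 1 = 0.25(s−2) = 0.25s − 0.50, so 0.04s = 0.50 and s = 12.5000.
Then a = 0.29×12.5000 = 3.625 and b = s−a = 8.875.

a = 3.625, b = 8.875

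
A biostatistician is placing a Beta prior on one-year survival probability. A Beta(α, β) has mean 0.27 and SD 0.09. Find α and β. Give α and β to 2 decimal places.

σ² = 0.09² = 0.0081.
With s = α+β, Var = μ(1−μ)/(s+1), so s+1 = (0.27×0.73)/0.0081 = 24.3333 and s = 23.3333.
α = μs = 6.30, β = (1−μ)s = 17.03.

α = 6.30, β = 17.03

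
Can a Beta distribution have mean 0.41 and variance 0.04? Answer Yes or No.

Yes

A Beta with mean μ has variance μ(1−μ)/(α+β+1) < μ(1−μ).
Here μ(1−μ) = 0.41×0.59 = 0.2419, and 0.04 < 0.2419.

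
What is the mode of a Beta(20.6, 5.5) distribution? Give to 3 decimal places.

0.813

The density x^(α−1)(1−x)^(β−1) is maximised at (α−1)/(α+β−2) = 19.6/24.1 = 0.813.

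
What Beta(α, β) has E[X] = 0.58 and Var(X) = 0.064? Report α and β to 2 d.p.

α = 1.63, β = 1.18

By moment matching, α+β = μ(1−μ)/σ² − 1 = (0.58·0.42)/0.064 − 1 = 3.8062 − 1 = 2.8062.
Since α/(α+β) = μ, α = 0.58·2.8062 = 1.63 and β = 0.42·2.8062 = 1.18.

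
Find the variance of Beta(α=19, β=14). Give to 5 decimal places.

0.00718

α+β = 33 and αβ = 266, so Var = αβ/[(α+β)²(α+β+1)] = 266/37026 = 0.00718.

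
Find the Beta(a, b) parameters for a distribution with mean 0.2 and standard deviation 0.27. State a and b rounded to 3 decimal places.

a = 0.239, b = 0.956

Variance = 0.27² = 0.0729. The moment-matching identity a+b = μ(1−μ)/Var − 1 gives
a+b = 0.16/0.0729 − 1 = 1.1948, so a = μ·1.1948 = 0.239 and b = (1−μ)·1.1948 = 0.956.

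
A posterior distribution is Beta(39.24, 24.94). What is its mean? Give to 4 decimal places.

0.6114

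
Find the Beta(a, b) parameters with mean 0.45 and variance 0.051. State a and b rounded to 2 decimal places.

a = 1.73, b = 2.12

Write ν = a+b; then a = μν and Var = μ(1−μ)/(ν+1).
ν = μ(1−μ)/Var − 1 = 0.2475/0.051 − 1 = 3.8529.
a = 0.45·3.8529 = 1.73, b = 0.55·3.8529 = 2.12.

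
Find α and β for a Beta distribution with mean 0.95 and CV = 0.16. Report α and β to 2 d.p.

α = 1.00, β = 0.05

σ = CV·μ = 0.16×0.95 = 0.15200, so σ² = 0.023104.
s+1 = μ(1−μ)/σ² = 0.0475/0.023104 = 2.0559, so s = α+β = 1.0559.
α = μs = 1.00, β = (1−μ)s = 0.05.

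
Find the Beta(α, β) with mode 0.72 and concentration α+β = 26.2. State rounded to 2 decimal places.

Since the density peak of Beta(α,β) is at (α−1)/(α+β−2),
α = 1 + 0.72(26.2−2) = 18.42 and β = 26.2 − 18.42 = 7.78.

α = 18.42, β = 7.78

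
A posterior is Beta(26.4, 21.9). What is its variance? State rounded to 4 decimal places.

0.0050

Var = αβ/[(α+β)²(α+β+1)] = (26.4×21.9)/(48.3²×49.3) = 578.16/115011.477 = 0.0050.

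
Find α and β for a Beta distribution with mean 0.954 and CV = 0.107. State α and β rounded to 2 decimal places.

Var = (CV·μ)² = (0.107×0.954)² = 0.010420.
α+β = μ(1−μ)/Var − 1 = 0.043884/0.010420 − 1 = 3.2115.
Thus α = 0.954·3.2115 = 3.06 and β = 0.046·3.2115 = 0.15.

α = 3.06, β = 0.15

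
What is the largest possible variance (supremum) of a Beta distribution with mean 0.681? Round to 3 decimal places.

Var = μ(1−μ)/(α+β+1), which approaches μ(1−μ) as α+β → 0.
So the supremum is μ(1−μ) = 0.681×0.319 = 0.217.

0.217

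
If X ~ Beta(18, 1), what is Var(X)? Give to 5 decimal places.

μ = 18/19 = 0.947368; Var = μ(1−μ)/(α+β+1) = 0.0498615/20 = 0.00249.

0.00249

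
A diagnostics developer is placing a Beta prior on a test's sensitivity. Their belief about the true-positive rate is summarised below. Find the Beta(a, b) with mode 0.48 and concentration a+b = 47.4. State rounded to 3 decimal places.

a = 22.792, b = 24.608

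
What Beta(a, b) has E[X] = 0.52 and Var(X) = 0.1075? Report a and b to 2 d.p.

a = 0.69, b = 0.63

Let s = a+b. The Beta variance is μ(1−μ)/(s+1).
So s+1 = μ(1−μ)/σ² = (0.52×0.48)/0.1075 = 0.2496/0.1075 = 2.3219, giving s = 1.3219.
Then a = μs = 0.52×1.3219 = 0.69 and b = (1−μ)s = 0.48×1.3219 = 0.63.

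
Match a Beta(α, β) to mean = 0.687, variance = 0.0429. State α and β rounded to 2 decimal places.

By moment matching, α+β = μ(1−μ)/σ² − 1 = (0.687·0.313)/0.0429 − 1 = 5.0124 − 1 = 4.0124.
Since α/(α+β) = μ, α = 0.687·4.0124 = 2.76 and β = 0.313·4.0124 = 1.26.

α = 2.76, β = 1.26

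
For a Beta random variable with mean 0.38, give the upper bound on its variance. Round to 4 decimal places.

0.2356

Var = μ(1−μ)/(α+β+1), which approaches μ(1−μ) as α+β → 0.
So the supremum is μ(1−μ) = 0.38×0.62 = 0.2356.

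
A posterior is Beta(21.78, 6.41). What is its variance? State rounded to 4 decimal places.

0.0060

μ = 21.78/28.19 = 0.772614; Var = μ(1−μ)/(α+β+1) = 0.1756814/29.19 = 0.0060.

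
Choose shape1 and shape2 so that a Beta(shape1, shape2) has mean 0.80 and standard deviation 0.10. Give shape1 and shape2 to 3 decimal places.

Variance = 0.10² = 0.0100. The moment-matching identity shape1+shape2 = μ(1−μ)/Var − 1 gives
shape1+shape2 = 0.1600/0.0100 − 1 = 15.0000, so shape1 = μ·15.0000 = 12.000 and shape2 = (1−μ)·15.0000 = 3.000.

shape1 = 12.000, shape2 = 3.000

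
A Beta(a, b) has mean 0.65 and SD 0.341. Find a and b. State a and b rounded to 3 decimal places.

a = 0.622, b = 0.335

σ² = 0.341² = 0.116281.
With s = a+b, Var = μ(1−μ)/(s+1), so s+1 = (0.65×0.35)/0.116281 = 1.9565 and s = 0.9565.
a = μs = 0.622, b = (1−μ)s = 0.335.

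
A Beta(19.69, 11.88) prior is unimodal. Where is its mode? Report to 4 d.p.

With α,β > 1, mode = (α−1)/(α+β−2) = 18.69/29.57 = 0.6321.

0.6321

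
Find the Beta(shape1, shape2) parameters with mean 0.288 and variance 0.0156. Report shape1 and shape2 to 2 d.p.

Write ν = shape1+shape2; then shape1 = μν and Var = μ(1−μ)/(ν+1).
ν = μ(1−μ)/Var − 1 = 0.205056/0.0156 − 1 = 12.1446.
shape1 = 0.288·12.1446 = 3.50, shape2 = 0.712·12.1446 = 8.65.

shape1 = 3.50, shape2 = 8.65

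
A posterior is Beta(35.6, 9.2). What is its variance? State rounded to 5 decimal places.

0.00356

Var = αβ/[(α+β)²(α+β+1)] = (35.6×9.2)/(44.8²×45.8) = 327.52/91922.432 = 0.00356.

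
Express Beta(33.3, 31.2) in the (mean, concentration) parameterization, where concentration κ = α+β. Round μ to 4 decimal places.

μ = 0.5163, κ = 64.5

κ = α+β = 33.3+31.2 = 64.5; μ = α/κ = 33.3/64.5 = 0.5163.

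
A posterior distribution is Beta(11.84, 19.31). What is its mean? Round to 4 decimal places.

0.3801

The Beta mean is α/(α+β) = 11.84/(11.84+19.31) = 0.3801.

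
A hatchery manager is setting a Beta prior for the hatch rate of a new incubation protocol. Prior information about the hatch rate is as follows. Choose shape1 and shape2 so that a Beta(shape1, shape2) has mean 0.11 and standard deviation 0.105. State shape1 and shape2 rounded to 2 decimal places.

shape1 = 0.87, shape2 = 7.01

σ² = 0.105² = 0.011025.
With s = shape1+shape2, Var = μ(1−μ)/(s+1), so s+1 = (0.11×0.89)/0.011025 = 8.8798 and s = 7.8798.
shape1 = μs = 0.87, shape2 = (1−μ)s = 7.01.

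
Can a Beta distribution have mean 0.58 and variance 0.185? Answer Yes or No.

Yes

The Beta variance bound is σ² < μ(1−μ).
Here μ(1−μ) = 0.58×0.42 = 0.2436, and 0.185 < 0.2436.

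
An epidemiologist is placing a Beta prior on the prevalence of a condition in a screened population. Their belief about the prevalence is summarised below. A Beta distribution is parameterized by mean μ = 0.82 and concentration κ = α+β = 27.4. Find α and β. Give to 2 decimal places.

Split κ in proportion μ : (1−μ): α = 0.82·27.4 = 22.47, β = 27.4 − 22.47 = 4.93.

α = 22.47, β = 4.93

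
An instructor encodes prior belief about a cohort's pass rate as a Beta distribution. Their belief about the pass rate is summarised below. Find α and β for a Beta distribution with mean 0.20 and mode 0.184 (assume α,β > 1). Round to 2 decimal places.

α = 7.90, β = 31.60

With s = α+β: μ = α/s and mode = (α−1)/(s−2). Eliminating α = μs,
μs − 1 = m(s−2) ⇒ s(μ−m) = 1−2m ⇒ s = 0.632/0.016 = 39.5000.
So α = μs = 7.90, β = (1−μ)s = 31.60.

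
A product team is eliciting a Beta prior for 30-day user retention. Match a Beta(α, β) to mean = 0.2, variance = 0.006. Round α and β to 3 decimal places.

Let s = α+β. The Beta variance is μ(1−μ)/(s+1).
So s+1 = μ(1−μ)/σ² = (0.2×0.8)/0.006 = 0.16/0.006 = 26.6667, giving s = 25.6667.
Then α = μs = 0.2×25.6667 = 5.133 and β = (1−μ)s = 0.8×25.6667 = 20.533.

α = 5.133, β = 20.533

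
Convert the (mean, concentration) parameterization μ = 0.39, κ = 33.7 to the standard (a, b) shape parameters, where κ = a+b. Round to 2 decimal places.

a = μκ = 0.39×33.7 = 13.14 and b = (1−μ)κ = 0.61×33.7 = 20.56.

a = 13.14, b = 20.56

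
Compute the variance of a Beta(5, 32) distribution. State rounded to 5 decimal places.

0.00308

α+β = 37 and αβ = 160, so Var = αβ/[(α+β)²(α+β+1)] = 160/52022 = 0.00308.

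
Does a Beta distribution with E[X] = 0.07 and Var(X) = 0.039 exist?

Yes

The Beta variance bound is σ² < μ(1−μ).
Here μ(1−μ) = 0.07×0.93 = 0.0651, and 0.039 < 0.0651.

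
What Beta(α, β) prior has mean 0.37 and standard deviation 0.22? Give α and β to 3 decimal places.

First σ² = 0.0484. Setting α = μn, β = (1−μ)n with n = α+β,
μ(1−μ)/(n+1) = 0.0484 ⇒ n+1 = 0.2331/0.0484 = 4.8161 ⇒ n = 3.8161.
Hence α = 0.37×3.8161 = 1.412, β = 0.63×3.8161 = 2.404.

α = 1.412, β = 2.404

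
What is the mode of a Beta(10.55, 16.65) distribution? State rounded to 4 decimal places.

With α,β > 1, mode = (α−1)/(α+β−2) = 9.55/25.20 = 0.3790.

0.3790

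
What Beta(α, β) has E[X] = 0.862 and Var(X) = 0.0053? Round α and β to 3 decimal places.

Write ν = α+β; then α = μν and Var = μ(1−μ)/(ν+1).
ν = μ(1−μ)/Var − 1 = 0.118956/0.0053 − 1 = 21.4445.
α = 0.862·21.4445 = 18.485, β = 0.138·21.4445 = 2.959.

α = 18.485, β = 2.959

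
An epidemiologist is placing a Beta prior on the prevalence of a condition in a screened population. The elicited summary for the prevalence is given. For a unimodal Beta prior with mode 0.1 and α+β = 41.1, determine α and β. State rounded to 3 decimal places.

α = 4.910, β = 36.190

For α,β>1 the mode is (α−1)/(α+β−2), so α = mode·(κ−2)+1 = 0.1×39.1+1 = 4.910.
And β = (1−mode)·(κ−2)+1 = 0.9×39.1+1 = 36.190.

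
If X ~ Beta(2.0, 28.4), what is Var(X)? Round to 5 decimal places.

0.00196

α+β = 30.4 and αβ = 56.80, so Var = αβ/[(α+β)²(α+β+1)] = 56.80/29018.624 = 0.00196.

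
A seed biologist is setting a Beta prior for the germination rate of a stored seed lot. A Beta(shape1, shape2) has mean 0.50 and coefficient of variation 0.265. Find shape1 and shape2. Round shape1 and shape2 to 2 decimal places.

σ = CV·μ = 0.265×0.50 = 0.13250, so σ² = 0.017556.
s+1 = μ(1−μ)/σ² = 0.2500/0.017556 = 14.2399, so s = shape1+shape2 = 13.2399.
shape1 = μs = 6.62, shape2 = (1−μ)s = 6.62.

shape1 = 6.62, shape2 = 6.62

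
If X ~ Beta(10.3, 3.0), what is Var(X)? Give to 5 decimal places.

μ = 10.3/13.3 = 0.774436; Var = μ(1−μ)/(α+β+1) = 0.1746848/14.3 = 0.01222.

0.01222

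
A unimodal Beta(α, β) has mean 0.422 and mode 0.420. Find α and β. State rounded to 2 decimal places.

With s = α+β: μ = α/s and mode = (α−1)/(s−2). Eliminating α = μs,
μs − 1 = m(s−2) ⇒ s(μ−m) = 1−2m ⇒ s = 0.160/0.002 = 80.0000.
So α = μs = 33.76, β = (1−μ)s = 46.24.

α = 33.76, β = 46.24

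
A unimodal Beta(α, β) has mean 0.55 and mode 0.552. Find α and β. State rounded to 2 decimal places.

α = 28.60, β = 23.40

Let s = α+β. Mean gives α = μs = 0.55s; mode gives (α−1)/(s−2) = 0.552.
Substituting: 0.55s − 1 = 0.552(s−2) = 0.552s − 1.104, so -0.002s = -0.104 and s = 52.0000.
Then α = 0.55×52.0000 = 28.60 and β = s−α = 23.40.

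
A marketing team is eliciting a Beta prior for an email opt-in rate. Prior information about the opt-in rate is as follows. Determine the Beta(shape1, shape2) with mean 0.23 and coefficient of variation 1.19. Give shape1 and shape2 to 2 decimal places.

σ = CV·μ = 1.19×0.23 = 0.27370, so σ² = 0.074912.
s+1 = μ(1−μ)/σ² = 0.1771/0.074912 = 2.3641, so s = shape1+shape2 = 1.3641.
shape1 = μs = 0.31, shape2 = (1−μ)s = 1.05.

shape1 = 0.31, shape2 = 1.05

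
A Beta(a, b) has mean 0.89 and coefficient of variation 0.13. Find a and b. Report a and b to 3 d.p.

a = 5.619, b = 0.694

Var = (CV·μ)² = (0.13×0.89)² = 0.013386.
a+b = μ(1−μ)/Var − 1 = 0.0979/0.013386 − 1 = 6.3133.
Thus a = 0.89·6.3133 = 5.619 and b = 0.11·6.3133 = 0.694.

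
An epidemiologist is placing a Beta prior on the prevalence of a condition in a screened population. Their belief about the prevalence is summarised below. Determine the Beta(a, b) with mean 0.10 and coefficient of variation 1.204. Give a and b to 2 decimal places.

σ = CV·μ = 1.204×0.10 = 0.12040, so σ² = 0.014496.
s+1 = μ(1−μ)/σ² = 0.0900/0.014496 = 6.2085, so s = a+b = 5.2085.
a = μs = 0.52, b = (1−μ)s = 4.69.

a = 0.52, b = 4.69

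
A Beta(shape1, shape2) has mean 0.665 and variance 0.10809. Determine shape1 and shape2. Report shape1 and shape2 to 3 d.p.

Write ν = shape1+shape2; then shape1 = μν and Var = μ(1−μ)/(ν+1).
ν = μ(1−μ)/Var − 1 = 0.222775/0.10809 − 1 = 1.0610.
shape1 = 0.665·1.0610 = 0.706, shape2 = 0.335·1.0610 = 0.355.

shape1 = 0.706, shape2 = 0.355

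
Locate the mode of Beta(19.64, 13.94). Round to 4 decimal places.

0.5902

With α,β > 1, mode = (α−1)/(α+β−2) = 18.64/31.58 = 0.5902.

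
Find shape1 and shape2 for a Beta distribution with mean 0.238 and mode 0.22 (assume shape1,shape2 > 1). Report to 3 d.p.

shape1 = 7.404, shape2 = 23.707

With s = shape1+shape2: μ = shape1/s and mode = (shape1−1)/(s−2). Eliminating shape1 = μs,
μs − 1 = m(s−2) ⇒ s(μ−m) = 1−2m ⇒ s = 0.56/0.018 = 31.1111.
So shape1 = μs = 7.404, shape2 = (1−μ)s = 23.707.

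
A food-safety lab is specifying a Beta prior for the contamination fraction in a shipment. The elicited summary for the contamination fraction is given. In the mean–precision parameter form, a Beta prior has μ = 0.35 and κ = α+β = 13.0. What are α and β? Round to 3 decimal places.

α = μκ = 0.35×13.0 = 4.550 and β = (1−μ)κ = 0.65×13.0 = 8.450.

α = 4.550, β = 8.450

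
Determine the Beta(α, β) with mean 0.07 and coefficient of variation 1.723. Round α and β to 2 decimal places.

α = 0.24, β = 3.23

Var = (CV·μ)² = (1.723×0.07)² = 0.014547.
α+β = μ(1−μ)/Var − 1 = 0.0651/0.014547 − 1 = 3.4752.
Thus α = 0.07·3.4752 = 0.24 and β = 0.93·3.4752 = 3.23.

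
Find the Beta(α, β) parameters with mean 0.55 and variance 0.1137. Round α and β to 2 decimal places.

α = 0.65, β = 0.53

Let s = α+β. The Beta variance is μ(1−μ)/(s+1).
So s+1 = μ(1−μ)/σ² = (0.55×0.45)/0.1137 = 0.2475/0.1137 = 2.1768, giving s = 1.1768.
Then α = μs = 0.55×1.1768 = 0.65 and β = (1−μ)s = 0.45×1.1768 = 0.53.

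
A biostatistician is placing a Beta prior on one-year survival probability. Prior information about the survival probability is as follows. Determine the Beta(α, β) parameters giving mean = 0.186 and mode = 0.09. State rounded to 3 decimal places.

α = 1.589, β = 6.953

With s = α+β: μ = α/s and mode = (α−1)/(s−2). Eliminating α = μs,
μs − 1 = m(s−2) ⇒ s(μ−m) = 1−2m ⇒ s = 0.82/0.096 = 8.5417.
So α = μs = 1.589, β = (1−μ)s = 6.953.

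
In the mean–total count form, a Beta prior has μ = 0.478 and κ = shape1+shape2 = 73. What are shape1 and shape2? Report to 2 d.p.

shape1 = 34.89, shape2 = 38.11

Split κ in proportion μ : (1−μ): shape1 = 0.478·73 = 34.89, shape2 = 73 − 34.89 = 38.11.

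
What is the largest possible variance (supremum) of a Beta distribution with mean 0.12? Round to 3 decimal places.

0.106

Var = μ(1−μ)/(α+β+1), which approaches μ(1−μ) as α+β → 0.
So the supremum is μ(1−μ) = 0.12×0.88 = 0.106.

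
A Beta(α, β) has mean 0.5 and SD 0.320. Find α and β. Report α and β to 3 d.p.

α = 0.721, β = 0.721

Variance = 0.320² = 0.102400. The moment-matching identity α+β = μ(1−μ)/Var − 1 gives
α+β = 0.25/0.102400 − 1 = 1.4414, so α = μ·1.4414 = 0.721 and β = (1−μ)·1.4414 = 0.721.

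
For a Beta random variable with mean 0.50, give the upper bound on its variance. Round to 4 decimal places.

0.2500

Var = μ(1−μ)/(α+β+1), which approaches μ(1−μ) as α+β → 0.
So the supremum is μ(1−μ) = 0.50×0.50 = 0.2500.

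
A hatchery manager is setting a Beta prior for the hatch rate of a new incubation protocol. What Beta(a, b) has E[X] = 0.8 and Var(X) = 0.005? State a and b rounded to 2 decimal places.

Write ν = a+b; then a = μν and Var = μ(1−μ)/(ν+1).
ν = μ(1−μ)/Var − 1 = 0.16/0.005 − 1 = 31.0000.
a = 0.8·31.0000 = 24.80, b = 0.2·31.0000 = 6.20.

a = 24.80, b = 6.20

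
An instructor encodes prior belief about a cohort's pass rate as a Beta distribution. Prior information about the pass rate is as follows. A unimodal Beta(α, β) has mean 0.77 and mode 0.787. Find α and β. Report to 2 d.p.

α = 26.00, β = 7.77

With s = α+β: μ = α/s and mode = (α−1)/(s−2). Eliminating α = μs,
μs − 1 = m(s−2) ⇒ s(μ−m) = 1−2m ⇒ s = -0.574/-0.017 = 33.7647.
So α = μs = 26.00, β = (1−μ)s = 7.77.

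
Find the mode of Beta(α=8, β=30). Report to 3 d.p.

0.194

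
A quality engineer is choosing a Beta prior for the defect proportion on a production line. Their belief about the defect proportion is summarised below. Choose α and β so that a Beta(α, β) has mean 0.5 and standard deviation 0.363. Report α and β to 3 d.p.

σ² = 0.363² = 0.131769.
With s = α+β, Var = μ(1−μ)/(s+1), so s+1 = (0.5×0.5)/0.131769 = 1.8973 and s = 0.8973.
α = μs = 0.449, β = (1−μ)s = 0.449.

α = 0.449, β = 0.449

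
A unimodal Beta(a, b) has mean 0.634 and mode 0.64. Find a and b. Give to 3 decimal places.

With s = a+b: μ = a/s and mode = (a−1)/(s−2). Eliminating a = μs,
μs − 1 = m(s−2) ⇒ s(μ−m) = 1−2m ⇒ s = -0.28/-0.006 = 46.6667.
So a = μs = 29.587, b = (1−μ)s = 17.080.

a = 29.587, b = 17.080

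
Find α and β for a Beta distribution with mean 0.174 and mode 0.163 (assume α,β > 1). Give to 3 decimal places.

α = 10.661, β = 50.611

Let s = α+β. Mean gives α = μs = 0.174s; mode gives (α−1)/(s−2) = 0.163.
Substituting: 0.174s − 1 = 0.163(s−2) = 0.163s − 0.326, so 0.011s = 0.674 and s = 61.2727.
Then α = 0.174×61.2727 = 10.661 and β = s−α = 50.611.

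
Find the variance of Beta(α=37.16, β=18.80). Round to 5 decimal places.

α+β = 55.96 and αβ = 698.6080, so Var = αβ/[(α+β)²(α+β+1)] = 698.6080/178371.470336 = 0.00392.

0.00392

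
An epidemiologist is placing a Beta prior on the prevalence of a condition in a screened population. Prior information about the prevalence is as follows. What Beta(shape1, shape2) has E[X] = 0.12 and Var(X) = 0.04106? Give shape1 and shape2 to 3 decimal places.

shape1 = 0.189, shape2 = 1.383

By moment matching, shape1+shape2 = μ(1−μ)/σ² − 1 = (0.12·0.88)/0.04106 − 1 = 2.5718 − 1 = 1.5718.
Since shape1/(shape1+shape2) = μ, shape1 = 0.12·1.5718 = 0.189 and shape2 = 0.88·1.5718 = 1.383.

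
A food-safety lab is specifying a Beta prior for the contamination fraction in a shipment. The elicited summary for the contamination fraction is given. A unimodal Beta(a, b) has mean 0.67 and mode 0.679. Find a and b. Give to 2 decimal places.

Let s = a+b. Mean gives a = μs = 0.67s; mode gives (a−1)/(s−2) = 0.679.
Substituting: 0.67s − 1 = 0.679(s−2) = 0.679s − 1.358, so -0.009s = -0.358 and s = 39.7778.
Then a = 0.67×39.7778 = 26.65 and b = s−a = 13.13.

a = 26.65, b = 13.13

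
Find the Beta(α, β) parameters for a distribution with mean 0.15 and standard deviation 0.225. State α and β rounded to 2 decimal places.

Variance = 0.225² = 0.050625. The moment-matching identity α+β = μ(1−μ)/Var − 1 gives
α+β = 0.1275/0.050625 − 1 = 1.5185, so α = μ·1.5185 = 0.23 and β = (1−μ)·1.5185 = 1.29.

α = 0.23, β = 1.29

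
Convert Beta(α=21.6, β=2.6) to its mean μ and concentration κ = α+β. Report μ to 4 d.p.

μ = 0.8926, κ = 24.2

κ = α+β = 21.6+2.6 = 24.2; μ = α/κ = 21.6/24.2 = 0.8926.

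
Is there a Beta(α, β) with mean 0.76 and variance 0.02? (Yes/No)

A Beta with mean μ has variance μ(1−μ)/(α+β+1) < μ(1−μ).
Here μ(1−μ) = 0.76×0.24 = 0.1824, and 0.02 < 0.1824.

Yes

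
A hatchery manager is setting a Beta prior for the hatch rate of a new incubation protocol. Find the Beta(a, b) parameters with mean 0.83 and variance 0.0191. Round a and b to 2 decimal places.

Write ν = a+b; then a = μν and Var = μ(1−μ)/(ν+1).
ν = μ(1−μ)/Var − 1 = 0.1411/0.0191 − 1 = 6.3874.
a = 0.83·6.3874 = 5.30, b = 0.17·6.3874 = 1.09.

a = 5.30, b = 1.09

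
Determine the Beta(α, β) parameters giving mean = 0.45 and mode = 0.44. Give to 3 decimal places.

α = 5.400, β = 6.600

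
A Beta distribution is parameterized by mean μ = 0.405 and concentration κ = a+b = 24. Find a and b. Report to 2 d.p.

a = 9.72, b = 14.28

a = μκ = 0.405×24 = 9.72 and b = (1−μ)κ = 0.595×24 = 14.28.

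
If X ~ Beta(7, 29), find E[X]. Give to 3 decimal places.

0.194

The Beta mean is α/(α+β) = 7/(7+29) = 0.194.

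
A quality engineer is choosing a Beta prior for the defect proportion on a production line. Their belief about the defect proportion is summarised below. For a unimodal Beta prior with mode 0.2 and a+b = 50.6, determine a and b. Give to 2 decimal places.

Since the density peak of Beta(a,b) is at (a−1)/(a+b−2),
a = 1 + 0.2(50.6−2) = 10.72 and b = 50.6 − 10.72 = 39.88.

a = 10.72, b = 39.88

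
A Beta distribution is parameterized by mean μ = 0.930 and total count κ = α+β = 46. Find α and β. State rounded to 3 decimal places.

Split κ in proportion μ : (1−μ): α = 0.930·46 = 42.780, β = 46 − 42.780 = 3.220.

α = 42.780, β = 3.220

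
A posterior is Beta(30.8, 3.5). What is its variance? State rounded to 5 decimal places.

0.00260

Var = αβ/[(α+β)²(α+β+1)] = (30.8×3.5)/(34.3²×35.3) = 107.80/41530.097 = 0.00260.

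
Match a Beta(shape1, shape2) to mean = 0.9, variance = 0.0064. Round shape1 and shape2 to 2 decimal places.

shape1 = 11.76, shape2 = 1.31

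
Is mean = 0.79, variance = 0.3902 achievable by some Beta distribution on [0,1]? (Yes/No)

No

The Beta variance bound is σ² < μ(1−μ).
Here μ(1−μ) = 0.79×0.21 = 0.1659, and 0.3902 ≥ 0.1659.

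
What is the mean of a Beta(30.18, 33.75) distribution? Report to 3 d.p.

0.472

E[X] = α/(α+β) = 30.18/63.93 = 0.472.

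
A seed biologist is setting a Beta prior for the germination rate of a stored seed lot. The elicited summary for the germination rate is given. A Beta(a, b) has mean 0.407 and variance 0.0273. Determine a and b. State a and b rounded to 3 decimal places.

Let s = a+b. The Beta variance is μ(1−μ)/(s+1).
So s+1 = μ(1−μ)/σ² = (0.407×0.593)/0.0273 = 0.241351/0.0273 = 8.8407, giving s = 7.8407.
Then a = μs = 0.407×7.8407 = 3.191 and b = (1−μ)s = 0.593×7.8407 = 4.650.

a = 3.191, b = 4.650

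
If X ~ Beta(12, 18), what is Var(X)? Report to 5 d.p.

Var = αβ/[(α+β)²(α+β+1)] = (12×18)/(30²×31) = 216/27900 = 0.00774.

0.00774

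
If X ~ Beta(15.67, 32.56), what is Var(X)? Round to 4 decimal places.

0.0045

Var = αβ/[(α+β)²(α+β+1)] = (15.67×32.56)/(48.23²×49.23) = 510.2152/114515.522667 = 0.0045.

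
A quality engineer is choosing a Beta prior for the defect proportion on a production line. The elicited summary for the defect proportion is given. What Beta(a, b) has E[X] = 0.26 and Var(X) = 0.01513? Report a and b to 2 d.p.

a = 3.05, b = 8.67

Let s = a+b. The Beta variance is μ(1−μ)/(s+1).
So s+1 = μ(1−μ)/σ² = (0.26×0.74)/0.01513 = 0.1924/0.01513 = 12.7165, giving s = 11.7165.
Then a = μs = 0.26×11.7165 = 3.05 and b = (1−μ)s = 0.74×11.7165 = 8.67.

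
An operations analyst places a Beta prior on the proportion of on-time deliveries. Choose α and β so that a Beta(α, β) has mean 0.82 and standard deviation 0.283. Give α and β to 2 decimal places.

α = 0.69, β = 0.15

First σ² = 0.080089. Setting α = μn, β = (1−μ)n with n = α+β,
μ(1−μ)/(n+1) = 0.080089 ⇒ n+1 = 0.1476/0.080089 = 1.8429 ⇒ n = 0.8429.
Hence α = 0.82×0.8429 = 0.69, β = 0.18×0.8429 = 0.15.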